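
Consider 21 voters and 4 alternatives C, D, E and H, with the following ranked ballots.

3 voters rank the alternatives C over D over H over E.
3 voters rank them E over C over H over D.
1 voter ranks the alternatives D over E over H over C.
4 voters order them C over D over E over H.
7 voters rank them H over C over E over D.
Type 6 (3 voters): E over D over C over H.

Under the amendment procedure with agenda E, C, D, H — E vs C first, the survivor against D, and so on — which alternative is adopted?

Round 1: E vs C — 7–14, C advances.
Round 2: C vs D — 17–4, C advances.
Round 3: C vs H — 13–8, C advances.
C survives the agenda.

C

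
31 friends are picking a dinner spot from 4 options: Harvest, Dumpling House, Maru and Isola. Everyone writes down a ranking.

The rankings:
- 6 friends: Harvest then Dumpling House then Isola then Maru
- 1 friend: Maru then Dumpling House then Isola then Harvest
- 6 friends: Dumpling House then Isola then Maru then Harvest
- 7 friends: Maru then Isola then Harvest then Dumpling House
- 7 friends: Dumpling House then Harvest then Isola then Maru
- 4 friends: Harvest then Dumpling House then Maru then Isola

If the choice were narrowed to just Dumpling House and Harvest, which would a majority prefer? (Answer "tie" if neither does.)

Harvest

Ballots ranking Dumpling House above Harvest: 1 + 6 + 7 = 14.
Ballots ranking Harvest above Dumpling House: 31 − 14 = 17.
Harvest wins the head-to-head 17–14.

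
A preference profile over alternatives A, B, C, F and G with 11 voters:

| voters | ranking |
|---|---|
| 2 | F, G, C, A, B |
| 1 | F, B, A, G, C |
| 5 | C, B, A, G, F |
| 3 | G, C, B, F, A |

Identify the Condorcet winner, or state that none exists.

none

Pairwise majorities:
A vs B: A preferred on 2 ballots; B wins 9–2.
A vs C: C wins 10–1.
A vs F: A is ranked higher on 5 ballots, F on 6. F wins 6–5.
A vs G: A is ranked higher on 1+5 = 6 ballots, G on 5. A wins 6–5.
B vs C: 1 to 10, C.
B vs F: B, 8–3.
B vs G: B is ranked higher on 1+5 = 6 ballots, G on 5. B wins 6–5.
C vs F: C wins 8–3.
C–G: G 6–5.
F–G: G 8–3.
No alternative is unbeaten: A loses to B; B loses to C; C loses to G; F loses to B; G loses to A. In particular A > G > C > A is a majority cycle — no Condorcet winner exists.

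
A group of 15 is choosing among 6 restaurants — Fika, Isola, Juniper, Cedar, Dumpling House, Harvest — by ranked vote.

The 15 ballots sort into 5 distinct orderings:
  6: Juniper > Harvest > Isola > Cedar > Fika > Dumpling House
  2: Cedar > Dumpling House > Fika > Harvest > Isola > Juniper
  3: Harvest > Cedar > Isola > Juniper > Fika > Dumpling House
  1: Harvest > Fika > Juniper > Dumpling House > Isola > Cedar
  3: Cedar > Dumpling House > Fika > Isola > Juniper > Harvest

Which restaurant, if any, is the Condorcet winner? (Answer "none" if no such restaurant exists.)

Check each pair by majority over 15 ballots:
Fika vs Isola: Isola, 9–6.
Fika vs Juniper: Juniper wins 9–6.
Fika–Cedar: Cedar 14–1.
Fika vs Dumpling House: Fika, 10–5.
Fika vs Harvest: Harvest wins 10–5.
Isola vs Juniper: Isola, 8–7.
Isola vs Cedar: Cedar wins 8–7.
Isola vs Dumpling House: Isola wins 9–6.
Isola vs Harvest: Harvest wins 12–3.
Juniper–Cedar: Cedar 8–7.
Juniper vs Dumpling House: Juniper, 10–5.
Juniper–Harvest: Juniper 9–6.
Cedar vs Dumpling House: Cedar, 14–1.
Cedar–Harvest: Harvest 10–5.
Dumpling House–Harvest: Harvest 10–5.
No restaurant is unbeaten: Fika loses to Isola; Isola loses to Cedar; Juniper loses to Isola; Cedar loses to Harvest; Dumpling House loses to Fika; Harvest loses to Juniper. In particular Isola > Juniper > Harvest > Isola is a majority cycle — no Condorcet winner exists.

none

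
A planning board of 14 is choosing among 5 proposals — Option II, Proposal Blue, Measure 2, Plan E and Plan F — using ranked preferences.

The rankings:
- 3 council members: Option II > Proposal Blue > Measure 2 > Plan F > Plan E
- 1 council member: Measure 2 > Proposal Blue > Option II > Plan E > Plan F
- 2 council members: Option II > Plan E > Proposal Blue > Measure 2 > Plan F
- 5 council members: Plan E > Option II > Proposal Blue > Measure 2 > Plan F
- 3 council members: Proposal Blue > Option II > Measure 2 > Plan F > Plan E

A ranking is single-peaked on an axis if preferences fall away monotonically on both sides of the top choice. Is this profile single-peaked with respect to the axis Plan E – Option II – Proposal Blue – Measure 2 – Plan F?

Axis positions: Plan E=1, Option II=2, Proposal Blue=3, Measure 2=4, Plan F=5.
Ballot type 1 (peak Option II at position 2): ranking walks positions 2-3-4-5-1, expanding outward from the peak — single-peaked.
Ballot type 2 (peak Measure 2 at position 4): ranking walks positions 4-3-2-1-5, expanding outward from the peak — single-peaked.
Ballot type 3 (peak Option II at position 2): ranking walks positions 2-1-3-4-5, expanding outward from the peak — single-peaked.
Ballot type 4 (peak Plan E at position 1): ranking walks positions 1-2-3-4-5, expanding outward from the peak — single-peaked.
Ballot type 5 (peak Proposal Blue at position 3): ranking walks positions 3-2-4-5-1, expanding outward from the peak — single-peaked.
Every ranking is single-peaked on this axis.

yes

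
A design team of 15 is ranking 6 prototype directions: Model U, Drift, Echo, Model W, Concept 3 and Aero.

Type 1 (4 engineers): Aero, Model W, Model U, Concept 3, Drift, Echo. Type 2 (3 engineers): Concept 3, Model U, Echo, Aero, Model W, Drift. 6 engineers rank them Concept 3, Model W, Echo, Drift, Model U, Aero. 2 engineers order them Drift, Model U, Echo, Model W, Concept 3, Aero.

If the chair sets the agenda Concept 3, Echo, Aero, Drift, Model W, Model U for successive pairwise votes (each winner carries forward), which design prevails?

Concept 3

Round 1: Concept 3 vs Echo — 13–2, Concept 3 advances.
Round 2: Concept 3 vs Aero — 11–4, Concept 3 advances.
Round 3: Concept 3 vs Drift — 13–2, Concept 3 advances.
Round 4: Concept 3 vs Model W — 9–6, Concept 3 advances.
Round 5: Concept 3 vs Model U — 9–6, Concept 3 advances.
Concept 3 survives the agenda.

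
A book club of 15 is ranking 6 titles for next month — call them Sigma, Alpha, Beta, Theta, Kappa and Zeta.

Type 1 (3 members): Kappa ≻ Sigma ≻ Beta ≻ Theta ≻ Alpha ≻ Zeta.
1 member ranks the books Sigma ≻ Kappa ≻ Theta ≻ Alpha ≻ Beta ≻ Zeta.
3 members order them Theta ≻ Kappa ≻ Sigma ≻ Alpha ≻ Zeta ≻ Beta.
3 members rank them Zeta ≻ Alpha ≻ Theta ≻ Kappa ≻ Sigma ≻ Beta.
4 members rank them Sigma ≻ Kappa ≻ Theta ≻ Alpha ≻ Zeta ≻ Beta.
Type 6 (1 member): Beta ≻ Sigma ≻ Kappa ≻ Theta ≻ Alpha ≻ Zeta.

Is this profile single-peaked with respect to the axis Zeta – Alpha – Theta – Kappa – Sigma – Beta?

yes

Axis positions: Zeta=1, Alpha=2, Theta=3, Kappa=4, Sigma=5, Beta=6.
Type 1 (peak Kappa at position 4): ranking walks positions 4-5-6-3-2-1, expanding outward from the peak — single-peaked.
Type 2 (peak Sigma at position 5): ranking walks positions 5-4-3-2-6-1, expanding outward from the peak — single-peaked.
Type 3 (peak Theta at position 3): ranking walks positions 3-4-5-2-1-6, expanding outward from the peak — single-peaked.
Type 4 (peak Zeta at position 1): ranking walks positions 1-2-3-4-5-6, expanding outward from the peak — single-peaked.
Type 5 (peak Sigma at position 5): ranking walks positions 5-4-3-2-1-6, expanding outward from the peak — single-peaked.
Type 6 (peak Beta at position 6): ranking walks positions 6-5-4-3-2-1, expanding outward from the peak — single-peaked.
Every ranking is single-peaked on this axis.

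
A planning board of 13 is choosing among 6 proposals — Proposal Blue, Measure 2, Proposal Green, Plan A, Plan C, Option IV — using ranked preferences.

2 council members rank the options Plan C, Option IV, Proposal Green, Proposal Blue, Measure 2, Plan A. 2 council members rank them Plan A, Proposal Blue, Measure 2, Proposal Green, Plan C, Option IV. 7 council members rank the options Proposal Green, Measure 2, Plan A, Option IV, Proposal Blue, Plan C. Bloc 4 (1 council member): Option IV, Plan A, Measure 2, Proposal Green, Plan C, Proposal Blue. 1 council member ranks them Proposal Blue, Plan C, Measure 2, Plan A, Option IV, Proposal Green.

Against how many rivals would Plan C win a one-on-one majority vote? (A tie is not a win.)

0

Plan C against each rival (13 council members):
Plan C vs Proposal Blue: Plan C preferred on 2+1 = 3 ballots; Proposal Blue wins 10–3.
Plan C vs Measure 2: 2+1 = 3 for Plan C, 10 for Measure 2 — Measure 2 by 10–3.
Plan C vs Proposal Green: Plan C preferred on 2+1 = 3 ballots; Proposal Green wins 10–3.
Plan C vs Plan A: 3 to 10, Plan A.
Plan C vs Option IV: Option IV wins 8–5.
Plan C beats no one; loses to Proposal Blue, Measure 2, Proposal Green, Plan A, Option IV — 0 pairwise wins.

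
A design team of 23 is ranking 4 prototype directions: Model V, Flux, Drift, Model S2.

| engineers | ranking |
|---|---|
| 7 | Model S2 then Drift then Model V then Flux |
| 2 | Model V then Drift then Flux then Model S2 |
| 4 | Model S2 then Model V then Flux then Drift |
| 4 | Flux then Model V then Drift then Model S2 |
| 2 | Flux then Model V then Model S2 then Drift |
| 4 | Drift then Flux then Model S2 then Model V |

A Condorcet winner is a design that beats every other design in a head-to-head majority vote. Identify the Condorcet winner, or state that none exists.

none

Pairwise majorities:
Model V vs Flux: 7+2+4 = 13 for Model V, 10 for Flux — Model V by 13–10.
Model V vs Drift: 12 to 11, Model V.
Model V vs Model S2: Model V preferred on 2+4+2 = 8 ballots; Model S2 wins 15–8.
Flux vs Drift: 4+4+2 = 10 for Flux, 13 for Drift — Drift by 13–10.
Flux vs Model S2: Flux preferred on 2+4+2+4 = 12 ballots; Flux wins 12–11.
Drift vs Model S2: Drift preferred on 2+4+4 = 10 ballots; Model S2 wins 13–10.
Each design drops at least one matchup (Model V loses to Model S2; Flux loses to Model V; Drift loses to Model V; Model S2 loses to Flux); the cycle Model V > Flux > Model S2 > Model V rules out a Condorcet winner.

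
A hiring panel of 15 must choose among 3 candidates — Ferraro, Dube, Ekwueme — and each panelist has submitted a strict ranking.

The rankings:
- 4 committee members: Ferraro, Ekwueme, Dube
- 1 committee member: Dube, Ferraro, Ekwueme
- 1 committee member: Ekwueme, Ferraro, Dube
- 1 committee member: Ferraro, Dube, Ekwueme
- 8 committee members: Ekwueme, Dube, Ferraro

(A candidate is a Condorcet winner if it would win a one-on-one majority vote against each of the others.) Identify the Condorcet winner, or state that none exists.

Ekwueme

Pairwise majorities:
Ferraro vs Dube: Dube, 9–6.
Ferraro vs Ekwueme: Ekwueme, 9–6.
Dube vs Ekwueme: Ekwueme wins 13–2.
Ekwueme defeats every rival head-to-head and is the Condorcet winner.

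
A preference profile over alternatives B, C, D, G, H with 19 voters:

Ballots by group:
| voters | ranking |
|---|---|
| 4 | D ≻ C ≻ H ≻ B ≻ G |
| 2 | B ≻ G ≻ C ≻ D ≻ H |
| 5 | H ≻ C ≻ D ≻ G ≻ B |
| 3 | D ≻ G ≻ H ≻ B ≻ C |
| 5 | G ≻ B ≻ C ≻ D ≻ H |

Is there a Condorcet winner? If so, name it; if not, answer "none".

none

Check each pair by majority over 19 ballots:
B vs C: B wins 10–9.
B vs D: D, 12–7.
B vs G: G wins 13–6.
B–H: H 12–7.
C–D: C 12–7.
C vs G: G, 10–9.
C vs H: C, 11–8.
D vs G: D, 12–7.
D–H: D 14–5.
G–H: G 10–9.
No alternative is unbeaten: B loses to D; C loses to B; D loses to C; G loses to D; H loses to C. In particular B → C → D → B is a majority cycle — no Condorcet winner exists.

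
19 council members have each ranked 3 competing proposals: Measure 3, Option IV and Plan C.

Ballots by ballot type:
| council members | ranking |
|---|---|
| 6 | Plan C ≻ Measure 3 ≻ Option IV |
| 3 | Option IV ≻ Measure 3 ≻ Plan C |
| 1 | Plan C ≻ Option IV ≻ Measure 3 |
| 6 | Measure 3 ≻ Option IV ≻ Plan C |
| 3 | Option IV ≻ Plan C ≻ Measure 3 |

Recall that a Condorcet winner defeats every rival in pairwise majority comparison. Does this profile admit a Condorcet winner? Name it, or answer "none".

Check each pair by majority over 19 ballots:
Measure 3 vs Option IV: 12 to 7, Measure 3.
Measure 3 vs Plan C: 9 to 10, Plan C.
Option IV vs Plan C: 12 to 7, Option IV.
Every option loses at least once (Measure 3 loses to Plan C; Option IV loses to Measure 3; Plan C loses to Option IV). The majority relation contains the cycle Measure 3 beats Option IV beats Plan C beats Measure 3, so there is no Condorcet winner.

none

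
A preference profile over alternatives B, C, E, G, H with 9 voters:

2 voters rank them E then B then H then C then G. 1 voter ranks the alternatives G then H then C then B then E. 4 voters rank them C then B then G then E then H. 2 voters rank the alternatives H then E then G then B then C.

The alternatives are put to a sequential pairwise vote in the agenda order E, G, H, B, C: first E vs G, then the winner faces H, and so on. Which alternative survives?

C

Round 1: E vs G — 4–5, G advances.
Round 2: G vs H — 5–4, G advances.
Round 3: G vs B — 3–6, B advances.
Round 4: B vs C — 4–5, C advances.
C survives the agenda.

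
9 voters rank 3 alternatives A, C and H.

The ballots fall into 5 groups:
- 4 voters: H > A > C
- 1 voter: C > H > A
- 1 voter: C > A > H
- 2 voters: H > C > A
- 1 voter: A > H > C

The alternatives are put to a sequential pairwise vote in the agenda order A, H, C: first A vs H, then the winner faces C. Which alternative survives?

H

Round 1: A vs H — 2–7, H advances.
Round 2: H vs C — 7–2, H advances.
The agenda winner is H.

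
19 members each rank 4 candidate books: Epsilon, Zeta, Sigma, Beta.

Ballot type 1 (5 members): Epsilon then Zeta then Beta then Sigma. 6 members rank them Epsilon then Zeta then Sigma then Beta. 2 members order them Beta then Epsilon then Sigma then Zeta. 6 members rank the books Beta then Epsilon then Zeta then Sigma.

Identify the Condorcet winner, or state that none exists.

Check each pair by majority over 19 ballots:
Epsilon vs Zeta: Epsilon, 19–0.
Epsilon vs Sigma: Epsilon wins 19–0.
Epsilon vs Beta: Epsilon wins 11–8.
Zeta vs Sigma: Zeta, 17–2.
Zeta vs Beta: Zeta wins 11–8.
Sigma vs Beta: Beta, 13–6.
Epsilon beats each of Zeta, Sigma, Beta — Epsilon is the Condorcet winner.

Epsilon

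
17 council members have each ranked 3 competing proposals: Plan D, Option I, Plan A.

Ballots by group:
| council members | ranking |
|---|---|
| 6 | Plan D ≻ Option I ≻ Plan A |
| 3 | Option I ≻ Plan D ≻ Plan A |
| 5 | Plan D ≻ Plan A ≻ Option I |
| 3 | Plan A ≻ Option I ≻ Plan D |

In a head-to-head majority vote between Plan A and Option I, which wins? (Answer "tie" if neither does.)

Option I

Ballots ranking Plan A above Option I: 5 + 3 = 8.
Ballots ranking Option I above Plan A: 17 − 8 = 9.
Option I wins the head-to-head 9–8.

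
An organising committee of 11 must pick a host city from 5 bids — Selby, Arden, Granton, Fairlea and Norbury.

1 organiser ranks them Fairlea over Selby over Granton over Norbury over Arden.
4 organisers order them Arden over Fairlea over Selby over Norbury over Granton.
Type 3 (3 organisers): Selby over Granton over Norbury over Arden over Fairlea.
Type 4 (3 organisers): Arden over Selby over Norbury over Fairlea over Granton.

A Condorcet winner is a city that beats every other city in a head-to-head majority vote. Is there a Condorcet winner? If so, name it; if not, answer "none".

Arden

Check each pair by majority over 11 ballots:
Selby vs Arden: 4 to 7, Arden.
Selby vs Granton: Selby is ranked higher on 1+4+3+3 = 11 ballots, Granton on 0. Selby wins 11–0.
Selby vs Fairlea: 3+3 = 6 for Selby, 5 for Fairlea — Selby by 6–5.
Selby vs Norbury: Selby wins 11–0.
Arden vs Granton: Arden is ranked higher on 4+3 = 7 ballots, Granton on 4. Arden wins 7–4.
Arden vs Fairlea: Arden wins 10–1.
Arden vs Norbury: Arden is ranked higher on 4+3 = 7 ballots, Norbury on 4. Arden wins 7–4.
Granton vs Fairlea: 3 to 8, Fairlea.
Granton vs Norbury: Norbury, 7–4.
Fairlea vs Norbury: 1+4 = 5 for Fairlea, 6 for Norbury — Norbury by 6–5.
Arden wins every pairwise contest, so Arden is the Condorcet winner.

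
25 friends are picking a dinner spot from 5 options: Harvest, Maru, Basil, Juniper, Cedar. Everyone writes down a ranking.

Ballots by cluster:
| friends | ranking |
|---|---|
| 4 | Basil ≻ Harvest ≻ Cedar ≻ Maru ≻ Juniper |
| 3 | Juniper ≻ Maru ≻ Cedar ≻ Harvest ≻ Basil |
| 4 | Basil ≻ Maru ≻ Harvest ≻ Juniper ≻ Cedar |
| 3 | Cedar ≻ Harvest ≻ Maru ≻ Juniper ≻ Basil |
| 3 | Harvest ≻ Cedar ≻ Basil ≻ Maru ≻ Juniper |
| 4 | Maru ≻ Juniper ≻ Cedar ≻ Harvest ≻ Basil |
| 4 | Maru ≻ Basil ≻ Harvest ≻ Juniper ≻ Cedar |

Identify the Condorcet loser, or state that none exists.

none

Pairwise majorities:
Harvest vs Maru: Maru, 15–10.
Harvest–Basil: Harvest 13–12.
Harvest vs Juniper: Harvest wins 18–7.
Harvest vs Cedar: Harvest wins 15–10.
Maru vs Basil: Maru is ranked higher on 3+3+4+4 = 14 ballots, Basil on 11. Maru wins 14–11.
Maru vs Juniper: 22 to 3, Maru.
Maru vs Cedar: Maru preferred on 3+4+4+4 = 15 ballots; Maru wins 15–10.
Basil vs Juniper: 15 to 10, Basil.
Basil vs Cedar: Basil is ranked higher on 4+4+4 = 12 ballots, Cedar on 13. Cedar wins 13–12.
Juniper vs Cedar: Juniper wins 15–10.
Each restaurant has at least one pairwise win (Harvest beats Basil; Maru beats Harvest; Basil beats Juniper; Juniper beats Cedar; Cedar beats Basil) — no Condorcet loser.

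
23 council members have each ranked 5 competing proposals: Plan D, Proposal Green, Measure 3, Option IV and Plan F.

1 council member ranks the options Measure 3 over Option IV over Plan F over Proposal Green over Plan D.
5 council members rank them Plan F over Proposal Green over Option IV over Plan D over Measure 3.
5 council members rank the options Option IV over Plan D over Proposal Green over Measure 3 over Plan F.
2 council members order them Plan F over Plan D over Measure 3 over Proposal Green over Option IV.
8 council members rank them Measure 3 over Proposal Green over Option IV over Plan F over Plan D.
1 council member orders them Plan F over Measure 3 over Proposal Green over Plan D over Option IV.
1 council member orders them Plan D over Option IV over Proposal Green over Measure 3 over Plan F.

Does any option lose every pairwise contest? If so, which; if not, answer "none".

Pairwise majorities:
Plan D vs Proposal Green: Plan D is ranked higher on 5+2+1 = 8 ballots, Proposal Green on 15. Proposal Green wins 15–8.
Plan D vs Measure 3: Plan D is ranked higher on 5+5+2+1 = 13 ballots, Measure 3 on 10. Plan D wins 13–10.
Plan D vs Option IV: 4 to 19, Option IV.
Plan D vs Plan F: Plan D is ranked higher on 5+1 = 6 ballots, Plan F on 17. Plan F wins 17–6.
Proposal Green vs Measure 3: 5+5+1 = 11 for Proposal Green, 12 for Measure 3 — Measure 3 by 12–11.
Proposal Green–Option IV: Proposal Green 16–7.
Proposal Green vs Plan F: Proposal Green wins 14–9.
Measure 3–Option IV: Measure 3 12–11.
Measure 3 vs Plan F: 15 to 8, Measure 3.
Option IV vs Plan F: Option IV preferred on 1+5+8+1 = 15 ballots; Option IV wins 15–8.
Each option has at least one pairwise win (Plan D beats Measure 3; Proposal Green beats Plan D; Measure 3 beats Proposal Green; Option IV beats Plan D; Plan F beats Plan D) — no Condorcet loser.

none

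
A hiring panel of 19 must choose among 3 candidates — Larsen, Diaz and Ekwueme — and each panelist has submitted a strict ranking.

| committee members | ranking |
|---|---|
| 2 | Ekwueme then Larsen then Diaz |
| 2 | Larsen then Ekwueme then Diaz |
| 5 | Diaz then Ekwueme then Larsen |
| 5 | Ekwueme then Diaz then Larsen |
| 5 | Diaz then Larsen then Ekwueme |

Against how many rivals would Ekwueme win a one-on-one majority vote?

1

Ekwueme against each rival (19 committee members):
Ekwueme vs Larsen: Ekwueme wins 12–7.
Ekwueme vs Diaz: Ekwueme is ranked higher on 2+2+5 = 9 ballots, Diaz on 10. Diaz wins 10–9.
Ekwueme beats Larsen; loses to Diaz — 1 pairwise win.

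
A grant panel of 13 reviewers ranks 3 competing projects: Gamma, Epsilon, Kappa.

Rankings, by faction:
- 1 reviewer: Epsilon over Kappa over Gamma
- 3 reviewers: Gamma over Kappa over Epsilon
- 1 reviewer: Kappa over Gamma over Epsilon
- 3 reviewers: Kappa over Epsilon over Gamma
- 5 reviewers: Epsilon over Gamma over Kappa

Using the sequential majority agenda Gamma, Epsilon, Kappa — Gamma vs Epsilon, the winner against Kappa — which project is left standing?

Round 1: Gamma vs Epsilon — 4–9, Epsilon advances.
Round 2: Epsilon vs Kappa — 6–7, Kappa advances.
Kappa survives the agenda.

Kappa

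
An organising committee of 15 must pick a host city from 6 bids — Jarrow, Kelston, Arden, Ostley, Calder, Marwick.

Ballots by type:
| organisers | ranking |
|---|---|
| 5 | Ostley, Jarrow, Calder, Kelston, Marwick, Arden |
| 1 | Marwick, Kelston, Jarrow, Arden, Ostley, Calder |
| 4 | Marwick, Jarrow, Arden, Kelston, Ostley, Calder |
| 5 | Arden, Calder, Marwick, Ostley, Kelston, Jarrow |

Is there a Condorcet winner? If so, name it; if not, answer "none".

none

Head-to-head results (15 organisers):
Jarrow vs Kelston: Jarrow wins 9–6.
Jarrow–Arden: Jarrow 10–5.
Jarrow–Ostley: Ostley 10–5.
Jarrow vs Calder: Jarrow, 10–5.
Jarrow vs Marwick: Marwick wins 10–5.
Kelston vs Arden: Arden wins 9–6.
Kelston vs Ostley: Ostley wins 10–5.
Kelston vs Calder: Calder wins 10–5.
Kelston–Marwick: Marwick 10–5.
Arden vs Ostley: Arden wins 10–5.
Arden vs Calder: Arden, 10–5.
Arden vs Marwick: Marwick, 10–5.
Ostley–Calder: Ostley 10–5.
Ostley vs Marwick: Marwick wins 10–5.
Calder vs Marwick: Calder wins 10–5.
Every city loses at least once (Jarrow loses to Ostley; Kelston loses to Jarrow; Arden loses to Jarrow; Ostley loses to Arden; Calder loses to Jarrow; Marwick loses to Calder). The majority relation contains the cycle Jarrow → Arden → Ostley → Jarrow, so there is no Condorcet winner.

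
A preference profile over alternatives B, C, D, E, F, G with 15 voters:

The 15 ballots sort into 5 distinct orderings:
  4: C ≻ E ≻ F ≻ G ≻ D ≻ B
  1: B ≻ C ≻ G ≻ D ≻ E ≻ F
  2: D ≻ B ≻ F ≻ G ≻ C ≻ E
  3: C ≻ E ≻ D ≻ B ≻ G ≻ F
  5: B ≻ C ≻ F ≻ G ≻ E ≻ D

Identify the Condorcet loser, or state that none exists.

Head-to-head results (15 voters):
B vs C: B preferred on 1+2+5 = 8 ballots; B wins 8–7.
B vs D: 6 to 9, D.
B vs E: 1+2+5 = 8 for B, 7 for E — B by 8–7.
B vs F: B preferred on 1+2+3+5 = 11 ballots; B wins 11–4.
B vs G: 1+2+3+5 = 11 for B, 4 for G — B by 11–4.
C vs D: 13 to 2, C.
C–E: C 15–0.
C vs F: C wins 13–2.
C–G: C 13–2.
D vs E: D is ranked higher on 1+2 = 3 ballots, E on 12. E wins 12–3.
D–F: F 9–6.
D–G: G 10–5.
E vs F: 8 to 7, E.
E vs G: G, 8–7.
F vs G: F, 11–4.
Each alternative has at least one pairwise win (B beats C; C beats D; D beats B; E beats D; F beats D; G beats D) — no Condorcet loser.

none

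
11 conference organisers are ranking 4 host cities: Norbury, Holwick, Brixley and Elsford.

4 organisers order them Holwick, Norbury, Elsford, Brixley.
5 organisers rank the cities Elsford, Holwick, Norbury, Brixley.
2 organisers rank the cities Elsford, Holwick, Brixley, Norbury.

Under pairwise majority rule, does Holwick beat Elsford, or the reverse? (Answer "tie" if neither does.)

Ballots ranking Holwick above Elsford: 4.
Ballots ranking Elsford above Holwick: 11 − 4 = 7.
Elsford wins the head-to-head 7–4.

Elsford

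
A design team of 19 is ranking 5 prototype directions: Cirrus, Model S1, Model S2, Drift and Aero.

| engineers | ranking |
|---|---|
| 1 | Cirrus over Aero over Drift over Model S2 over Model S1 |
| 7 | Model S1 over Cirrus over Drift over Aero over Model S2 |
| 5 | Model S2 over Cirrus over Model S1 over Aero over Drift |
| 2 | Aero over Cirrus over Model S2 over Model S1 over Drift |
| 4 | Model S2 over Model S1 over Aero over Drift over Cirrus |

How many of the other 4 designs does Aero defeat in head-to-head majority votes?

Aero against each rival (19 engineers):
Aero vs Cirrus: Aero is ranked higher on 2+4 = 6 ballots, Cirrus on 13. Cirrus wins 13–6.
Aero vs Model S1: Model S1, 16–3.
Aero–Model S2: Aero 10–9.
Aero vs Drift: Aero is ranked higher on 1+5+2+4 = 12 ballots, Drift on 7. Aero wins 12–7.
Aero beats Model S2, Drift; loses to Cirrus, Model S1 — 2 pairwise wins.

2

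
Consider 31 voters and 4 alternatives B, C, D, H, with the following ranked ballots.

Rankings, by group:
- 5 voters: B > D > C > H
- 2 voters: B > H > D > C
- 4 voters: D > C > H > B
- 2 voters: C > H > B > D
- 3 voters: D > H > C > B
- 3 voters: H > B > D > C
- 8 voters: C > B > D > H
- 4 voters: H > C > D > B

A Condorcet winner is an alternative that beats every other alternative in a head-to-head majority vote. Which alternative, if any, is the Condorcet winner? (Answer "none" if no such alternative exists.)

Pairwise majorities:
B vs C: C, 21–10.
B–D: B 20–11.
B vs H: H, 16–15.
C–D: D 17–14.
C vs H: C wins 19–12.
D vs H: D, 20–11.
Each alternative drops at least one matchup (B loses to C; C loses to D; D loses to B; H loses to C); the cycle B → D → C → B rules out a Condorcet winner.

none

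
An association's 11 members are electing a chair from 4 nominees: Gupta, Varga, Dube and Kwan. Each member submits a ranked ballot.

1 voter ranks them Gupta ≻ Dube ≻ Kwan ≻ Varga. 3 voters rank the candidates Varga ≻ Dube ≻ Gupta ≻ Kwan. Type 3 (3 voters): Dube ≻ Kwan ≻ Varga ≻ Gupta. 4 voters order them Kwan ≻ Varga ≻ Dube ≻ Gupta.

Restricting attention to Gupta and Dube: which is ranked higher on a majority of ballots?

Ballots ranking Gupta above Dube: 1.
Ballots ranking Dube above Gupta: 11 − 1 = 10.
Dube wins the head-to-head 10–1.

Dube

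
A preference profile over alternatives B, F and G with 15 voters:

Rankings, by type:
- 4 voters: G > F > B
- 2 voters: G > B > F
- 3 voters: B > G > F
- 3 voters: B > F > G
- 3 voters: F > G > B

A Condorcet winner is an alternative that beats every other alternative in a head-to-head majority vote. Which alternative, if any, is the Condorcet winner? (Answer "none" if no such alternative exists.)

G

Head-to-head results (15 voters):
B vs F: B, 8–7.
B vs G: G wins 9–6.
F vs G: 6 to 9, G.
G wins every pairwise contest, so G is the Condorcet winner.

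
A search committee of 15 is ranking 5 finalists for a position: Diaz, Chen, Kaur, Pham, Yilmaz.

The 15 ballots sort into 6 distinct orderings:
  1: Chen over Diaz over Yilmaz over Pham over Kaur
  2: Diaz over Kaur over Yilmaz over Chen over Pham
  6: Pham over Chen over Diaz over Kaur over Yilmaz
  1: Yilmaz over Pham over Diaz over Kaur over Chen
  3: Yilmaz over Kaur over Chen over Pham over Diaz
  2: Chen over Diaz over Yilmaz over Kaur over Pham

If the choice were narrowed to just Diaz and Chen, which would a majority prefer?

Ballots ranking Diaz above Chen: 2 + 1 = 3.
Ballots ranking Chen above Diaz: 15 − 3 = 12.
Chen wins the head-to-head 12–3.

Chen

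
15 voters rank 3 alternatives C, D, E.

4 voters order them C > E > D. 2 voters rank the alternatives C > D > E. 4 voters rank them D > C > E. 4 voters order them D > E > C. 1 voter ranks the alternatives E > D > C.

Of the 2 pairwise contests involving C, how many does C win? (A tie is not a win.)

1

C against each rival (15 voters):
C–D: D 9–6.
C vs E: C is ranked higher on 4+2+4 = 10 ballots, E on 5. C wins 10–5.
C beats E; loses to D — 1 pairwise win.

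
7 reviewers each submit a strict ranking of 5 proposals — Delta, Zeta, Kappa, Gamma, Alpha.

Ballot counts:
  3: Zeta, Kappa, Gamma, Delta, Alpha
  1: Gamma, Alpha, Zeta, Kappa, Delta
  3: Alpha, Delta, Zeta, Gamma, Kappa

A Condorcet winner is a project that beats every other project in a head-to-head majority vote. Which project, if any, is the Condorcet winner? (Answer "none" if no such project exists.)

Head-to-head results (7 reviewers):
Delta–Zeta: Zeta 4–3.
Delta vs Kappa: Kappa wins 4–3.
Delta vs Gamma: Gamma wins 4–3.
Delta–Alpha: Alpha 4–3.
Zeta vs Kappa: Zeta, 7–0.
Zeta–Gamma: Zeta 6–1.
Zeta–Alpha: Alpha 4–3.
Kappa–Gamma: Gamma 4–3.
Kappa–Alpha: Alpha 4–3.
Gamma vs Alpha: Gamma, 4–3.
Each project drops at least one matchup (Delta loses to Zeta; Zeta loses to Alpha; Kappa loses to Zeta; Gamma loses to Zeta; Alpha loses to Gamma); the cycle Zeta beats Gamma beats Alpha beats Zeta rules out a Condorcet winner.

none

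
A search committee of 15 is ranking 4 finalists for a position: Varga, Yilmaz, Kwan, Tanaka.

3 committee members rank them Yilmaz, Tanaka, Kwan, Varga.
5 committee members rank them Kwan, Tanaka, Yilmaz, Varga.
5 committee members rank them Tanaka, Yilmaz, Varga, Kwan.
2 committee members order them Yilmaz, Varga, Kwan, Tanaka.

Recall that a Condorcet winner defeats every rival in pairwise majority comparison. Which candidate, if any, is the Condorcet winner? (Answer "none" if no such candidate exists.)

Head-to-head results (15 committee members):
Varga vs Yilmaz: Yilmaz wins 15–0.
Varga vs Kwan: Varga is ranked higher on 5+2 = 7 ballots, Kwan on 8. Kwan wins 8–7.
Varga vs Tanaka: Varga preferred on 2 ballots; Tanaka wins 13–2.
Yilmaz vs Kwan: Yilmaz wins 10–5.
Yilmaz vs Tanaka: Yilmaz preferred on 3+2 = 5 ballots; Tanaka wins 10–5.
Kwan vs Tanaka: Kwan preferred on 5+2 = 7 ballots; Tanaka wins 8–7.
Tanaka defeats every rival head-to-head and is the Condorcet winner.

Tanaka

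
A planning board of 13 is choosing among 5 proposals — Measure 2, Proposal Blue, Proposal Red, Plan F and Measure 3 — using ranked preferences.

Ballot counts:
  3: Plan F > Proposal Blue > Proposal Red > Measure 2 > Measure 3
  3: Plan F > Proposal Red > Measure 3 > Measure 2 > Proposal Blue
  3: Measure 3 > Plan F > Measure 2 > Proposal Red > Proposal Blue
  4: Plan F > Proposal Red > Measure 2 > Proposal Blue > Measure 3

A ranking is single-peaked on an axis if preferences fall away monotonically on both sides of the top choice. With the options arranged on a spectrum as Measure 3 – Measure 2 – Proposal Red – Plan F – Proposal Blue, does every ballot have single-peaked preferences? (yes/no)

Axis positions: Measure 3=1, Measure 2=2, Proposal Red=3, Plan F=4, Proposal Blue=5.
Type 1 (peak Plan F at position 4): ranking walks positions 4-5-3-2-1, expanding outward from the peak — single-peaked.
Type 2: ranking walks positions 4-3-1-2-5; Measure 3 is ranked above Measure 2 even though Measure 2 lies between Measure 3 and the peak Plan F on the axis — preferences dip and rise again. Not single-peaked.
Type 3: ranking walks positions 1-4-2-3-5; Plan F is ranked above Measure 2 even though Measure 2 lies between Plan F and the peak Measure 3 on the axis — preferences dip and rise again. Not single-peaked.
Type 4 (peak Plan F at position 4): ranking walks positions 4-3-2-5-1, expanding outward from the peak — single-peaked.
Type 2 violates single-peakedness, so the profile is not single-peaked on this axis.

no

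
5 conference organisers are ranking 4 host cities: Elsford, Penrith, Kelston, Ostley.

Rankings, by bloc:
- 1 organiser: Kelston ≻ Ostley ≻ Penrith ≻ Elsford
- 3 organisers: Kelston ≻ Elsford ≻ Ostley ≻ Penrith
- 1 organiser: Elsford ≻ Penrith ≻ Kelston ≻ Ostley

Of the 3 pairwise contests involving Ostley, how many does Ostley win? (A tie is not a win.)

Ostley against each rival (5 organisers):
Ostley vs Elsford: Elsford wins 4–1.
Ostley vs Penrith: Ostley is ranked higher on 1+3 = 4 ballots, Penrith on 1. Ostley wins 4–1.
Ostley vs Kelston: Ostley is ranked higher on 0 ballots, Kelston on 5. Kelston wins 5–0.
Ostley beats Penrith; loses to Elsford, Kelston — 1 pairwise win.

1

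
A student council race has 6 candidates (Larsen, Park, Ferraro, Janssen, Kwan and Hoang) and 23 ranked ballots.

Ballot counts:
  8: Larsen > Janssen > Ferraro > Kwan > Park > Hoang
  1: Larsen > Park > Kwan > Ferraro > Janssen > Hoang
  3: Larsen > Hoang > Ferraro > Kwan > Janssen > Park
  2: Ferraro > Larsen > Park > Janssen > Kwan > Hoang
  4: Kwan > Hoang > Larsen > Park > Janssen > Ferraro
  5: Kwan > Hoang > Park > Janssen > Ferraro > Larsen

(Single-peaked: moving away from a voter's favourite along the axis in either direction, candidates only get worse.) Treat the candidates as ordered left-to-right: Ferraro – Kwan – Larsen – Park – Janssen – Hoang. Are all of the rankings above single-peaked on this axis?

no

Axis positions: Ferraro=1, Kwan=2, Larsen=3, Park=4, Janssen=5, Hoang=6.
Ballot type 1: ranking walks positions 3-5-1-2-4-6; Janssen is ranked above Park even though Park lies between Janssen and the peak Larsen on the axis — preferences dip and rise again. Not single-peaked.
Ballot type 2 (peak Larsen at position 3): ranking walks positions 3-4-2-1-5-6, expanding outward from the peak — single-peaked.
Ballot type 3: ranking walks positions 3-6-1-2-5-4; Hoang is ranked above Park even though Park lies between Hoang and the peak Larsen on the axis — preferences dip and rise again. Not single-peaked.
Ballot type 4: ranking walks positions 1-3-4-5-2-6; Larsen is ranked above Kwan even though Kwan lies between Larsen and the peak Ferraro on the axis — preferences dip and rise again. Not single-peaked.
Ballot type 5: ranking walks positions 2-6-3-4-5-1; Hoang is ranked above Larsen even though Larsen lies between Hoang and the peak Kwan on the axis — preferences dip and rise again. Not single-peaked.
Ballot type 6: ranking walks positions 2-6-4-5-1-3; Hoang is ranked above Larsen even though Larsen lies between Hoang and the peak Kwan on the axis — preferences dip and rise again. Not single-peaked.
Ballot type 1 violates single-peakedness, so the profile is not single-peaked on this axis.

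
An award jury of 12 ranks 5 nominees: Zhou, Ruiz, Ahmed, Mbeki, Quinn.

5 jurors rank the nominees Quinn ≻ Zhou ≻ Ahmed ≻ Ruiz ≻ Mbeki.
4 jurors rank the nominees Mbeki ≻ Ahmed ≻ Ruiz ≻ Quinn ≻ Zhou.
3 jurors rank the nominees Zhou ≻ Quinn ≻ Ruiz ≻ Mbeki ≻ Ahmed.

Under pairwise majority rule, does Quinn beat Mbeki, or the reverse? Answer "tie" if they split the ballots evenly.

Ballots ranking Quinn above Mbeki: 5 + 3 = 8.
Ballots ranking Mbeki above Quinn: 12 − 8 = 4.
Quinn wins the head-to-head 8–4.

Quinn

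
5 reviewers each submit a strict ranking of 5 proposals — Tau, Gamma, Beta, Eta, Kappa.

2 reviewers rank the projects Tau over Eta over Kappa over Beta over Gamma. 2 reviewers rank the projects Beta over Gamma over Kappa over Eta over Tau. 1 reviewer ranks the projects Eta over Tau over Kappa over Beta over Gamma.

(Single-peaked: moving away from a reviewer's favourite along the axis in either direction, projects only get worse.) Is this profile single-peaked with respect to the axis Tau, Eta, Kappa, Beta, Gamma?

Axis positions: Tau=1, Eta=2, Kappa=3, Beta=4, Gamma=5.
Faction 1 (peak Tau at position 1): ranking walks positions 1-2-3-4-5, expanding outward from the peak — single-peaked.
Faction 2 (peak Beta at position 4): ranking walks positions 4-5-3-2-1, expanding outward from the peak — single-peaked.
Faction 3 (peak Eta at position 2): ranking walks positions 2-1-3-4-5, expanding outward from the peak — single-peaked.
Every ranking is single-peaked on this axis.

yes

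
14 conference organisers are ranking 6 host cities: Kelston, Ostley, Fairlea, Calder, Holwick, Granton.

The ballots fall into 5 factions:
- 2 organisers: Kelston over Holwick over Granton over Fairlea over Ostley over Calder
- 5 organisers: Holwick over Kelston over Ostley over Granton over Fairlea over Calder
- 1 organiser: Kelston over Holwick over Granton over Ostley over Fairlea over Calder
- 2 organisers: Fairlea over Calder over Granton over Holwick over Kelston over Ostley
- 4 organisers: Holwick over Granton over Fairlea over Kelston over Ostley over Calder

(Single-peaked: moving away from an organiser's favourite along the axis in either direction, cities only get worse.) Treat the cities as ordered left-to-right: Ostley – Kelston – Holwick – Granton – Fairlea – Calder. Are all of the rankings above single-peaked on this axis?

Axis positions: Ostley=1, Kelston=2, Holwick=3, Granton=4, Fairlea=5, Calder=6.
Faction 1 (peak Kelston at position 2): ranking walks positions 2-3-4-5-1-6, expanding outward from the peak — single-peaked.
Faction 2 (peak Holwick at position 3): ranking walks positions 3-2-1-4-5-6, expanding outward from the peak — single-peaked.
Faction 3 (peak Kelston at position 2): ranking walks positions 2-3-4-1-5-6, expanding outward from the peak — single-peaked.
Faction 4 (peak Fairlea at position 5): ranking walks positions 5-6-4-3-2-1, expanding outward from the peak — single-peaked.
Faction 5 (peak Holwick at position 3): ranking walks positions 3-4-5-2-1-6, expanding outward from the peak — single-peaked.
Every ranking is single-peaked on this axis.

yes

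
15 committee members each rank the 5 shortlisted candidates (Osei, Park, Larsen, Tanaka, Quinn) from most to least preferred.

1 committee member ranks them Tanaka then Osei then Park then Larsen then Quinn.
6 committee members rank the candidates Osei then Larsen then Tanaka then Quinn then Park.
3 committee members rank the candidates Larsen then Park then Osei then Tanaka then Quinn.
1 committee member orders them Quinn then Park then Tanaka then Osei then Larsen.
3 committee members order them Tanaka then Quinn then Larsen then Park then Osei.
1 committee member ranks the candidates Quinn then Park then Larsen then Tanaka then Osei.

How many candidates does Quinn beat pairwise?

1

Quinn against each rival (15 committee members):
Quinn vs Osei: Quinn preferred on 1+3+1 = 5 ballots; Osei wins 10–5.
Quinn vs Park: Quinn preferred on 6+1+3+1 = 11 ballots; Quinn wins 11–4.
Quinn vs Larsen: Quinn preferred on 1+3+1 = 5 ballots; Larsen wins 10–5.
Quinn vs Tanaka: Quinn is ranked higher on 1+1 = 2 ballots, Tanaka on 13. Tanaka wins 13–2.
Quinn beats Park; loses to Osei, Larsen, Tanaka — 1 pairwise win.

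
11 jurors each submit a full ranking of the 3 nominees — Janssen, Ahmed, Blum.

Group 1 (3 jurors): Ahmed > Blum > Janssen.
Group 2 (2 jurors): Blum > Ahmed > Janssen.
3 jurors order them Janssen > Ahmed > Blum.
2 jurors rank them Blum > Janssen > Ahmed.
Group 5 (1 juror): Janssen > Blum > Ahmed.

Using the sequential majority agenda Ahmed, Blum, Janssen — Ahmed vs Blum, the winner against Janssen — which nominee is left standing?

Round 1: Ahmed vs Blum — 6–5, Ahmed advances.
Round 2: Ahmed vs Janssen — 5–6, Janssen advances.
Janssen survives the agenda.

Janssen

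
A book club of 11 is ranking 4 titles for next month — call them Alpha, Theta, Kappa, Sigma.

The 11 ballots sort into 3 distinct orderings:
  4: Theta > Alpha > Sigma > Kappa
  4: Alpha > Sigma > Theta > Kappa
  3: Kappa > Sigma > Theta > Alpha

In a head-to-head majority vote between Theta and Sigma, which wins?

Ballots ranking Theta above Sigma: 4.
Ballots ranking Sigma above Theta: 11 − 4 = 7.
Sigma wins the head-to-head 7–4.

Sigma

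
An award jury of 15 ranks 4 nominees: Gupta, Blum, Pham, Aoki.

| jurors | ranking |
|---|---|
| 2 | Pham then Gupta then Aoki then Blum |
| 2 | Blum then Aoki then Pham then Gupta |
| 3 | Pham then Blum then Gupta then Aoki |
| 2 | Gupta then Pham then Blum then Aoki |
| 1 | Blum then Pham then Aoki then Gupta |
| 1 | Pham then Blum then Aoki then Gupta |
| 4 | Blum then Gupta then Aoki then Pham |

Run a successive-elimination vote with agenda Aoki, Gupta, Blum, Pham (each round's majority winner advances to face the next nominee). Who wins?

Pham

Round 1: Aoki vs Gupta — 4–11, Gupta advances.
Round 2: Gupta vs Blum — 4–11, Blum advances.
Round 3: Blum vs Pham — 7–8, Pham advances.
Pham survives the agenda.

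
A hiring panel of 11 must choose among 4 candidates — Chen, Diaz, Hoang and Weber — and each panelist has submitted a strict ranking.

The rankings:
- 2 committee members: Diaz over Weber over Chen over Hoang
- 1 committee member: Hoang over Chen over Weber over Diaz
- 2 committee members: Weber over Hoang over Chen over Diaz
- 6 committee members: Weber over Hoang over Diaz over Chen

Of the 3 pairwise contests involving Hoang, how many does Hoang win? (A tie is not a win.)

Hoang against each rival (11 committee members):
Hoang vs Chen: Hoang, 9–2.
Hoang–Diaz: Hoang 9–2.
Hoang vs Weber: Hoang is ranked higher on 1 ballot, Weber on 10. Weber wins 10–1.
Hoang beats Chen, Diaz; loses to Weber — 2 pairwise wins.

2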